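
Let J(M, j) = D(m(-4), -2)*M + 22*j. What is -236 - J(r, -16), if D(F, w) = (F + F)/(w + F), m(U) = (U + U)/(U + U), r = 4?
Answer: 124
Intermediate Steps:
m(U) = 1 (m(U) = (2*U)/((2*U)) = (2*U)*(1/(2*U)) = 1)
D(F, w) = 2*F/(F + w) (D(F, w) = (2*F)/(F + w) = 2*F/(F + w))
J(M, j) = -2*M + 22*j (J(M, j) = (2*1/(1 - 2))*M + 22*j = (2*1/(-1))*M + 22*j = (2*1*(-1))*M + 22*j = -2*M + 22*j)
-236 - J(r, -16) = -236 - (-2*4 + 22*(-16)) = -236 - (-8 - 352) = -236 - 1*(-360) = -236 + 360 = 124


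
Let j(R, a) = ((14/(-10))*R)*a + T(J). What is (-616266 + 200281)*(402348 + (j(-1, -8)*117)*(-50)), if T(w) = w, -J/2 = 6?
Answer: -223828216980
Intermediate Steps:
J = -12 (J = -2*6 = -12)
j(R, a) = -12 - 7*R*a/5 (j(R, a) = ((14/(-10))*R)*a - 12 = ((14*(-⅒))*R)*a - 12 = (-7*R/5)*a - 12 = -7*R*a/5 - 12 = -12 - 7*R*a/5)
(-616266 + 200281)*(402348 + (j(-1, -8)*117)*(-50)) = (-616266 + 200281)*(402348 + ((-12 - 7/5*(-1)*(-8))*117)*(-50)) = -415985*(402348 + ((-12 - 56/5)*117)*(-50)) = -415985*(402348 - 116/5*117*(-50)) = -415985*(402348 - 13572/5*(-50)) = -415985*(402348 + 135720) = -415985*538068 = -223828216980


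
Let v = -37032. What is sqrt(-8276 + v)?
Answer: 2*I*sqrt(11327) ≈ 212.86*I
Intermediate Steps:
sqrt(-8276 + v) = sqrt(-8276 - 37032) = sqrt(-45308) = 2*I*sqrt(11327)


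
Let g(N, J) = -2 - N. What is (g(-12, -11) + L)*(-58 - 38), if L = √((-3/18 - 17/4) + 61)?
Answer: -960 - 16*√2037 ≈ -1682.1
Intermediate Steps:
L = √2037/6 (L = √((-3*1/18 - 17*¼) + 61) = √((-⅙ - 17/4) + 61) = √(-53/12 + 61) = √(679/12) = √2037/6 ≈ 7.5222)
(g(-12, -11) + L)*(-58 - 38) = ((-2 - 1*(-12)) + √2037/6)*(-58 - 38) = ((-2 + 12) + √2037/6)*(-96) = (10 + √2037/6)*(-96) = -960 - 16*√2037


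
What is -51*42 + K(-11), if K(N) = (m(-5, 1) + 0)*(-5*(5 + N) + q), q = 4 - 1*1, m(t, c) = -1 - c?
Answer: -2208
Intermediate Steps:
q = 3 (q = 4 - 1 = 3)
K(N) = 44 + 10*N (K(N) = ((-1 - 1*1) + 0)*(-5*(5 + N) + 3) = ((-1 - 1) + 0)*((-25 - 5*N) + 3) = (-2 + 0)*(-22 - 5*N) = -2*(-22 - 5*N) = 44 + 10*N)
-51*42 + K(-11) = -51*42 + (44 + 10*(-11)) = -2142 + (44 - 110) = -2142 - 66 = -2208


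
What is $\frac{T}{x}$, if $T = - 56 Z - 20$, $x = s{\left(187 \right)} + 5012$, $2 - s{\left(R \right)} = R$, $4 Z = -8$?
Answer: $\frac{92}{4827} \approx 0.019059$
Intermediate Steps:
$Z = -2$ ($Z = \frac{1}{4} \left(-8\right) = -2$)
$s{\left(R \right)} = 2 - R$
$x = 4827$ ($x = \left(2 - 187\right) + 5012 = -185 + 5012 = 4827$)
$T = 92$ ($T = \left(-56\right) \left(-2\right) - 20 = 112 - 20 = 92$)
$\frac{T}{x} = \frac{92}{4827}$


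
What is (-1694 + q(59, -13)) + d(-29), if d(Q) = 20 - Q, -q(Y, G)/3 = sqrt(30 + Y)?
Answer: -1645 - 3*sqrt(89) ≈ -1673.3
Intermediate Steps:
q(Y, G) = -3*sqrt(30 + Y)
(-1694 + q(59, -13)) + d(-29) = (-1694 - 3*sqrt(30 + 59)) + (20 - 1*(-29)) = (-1694 - 3*sqrt(89)) + (20 + 29) = (-1694 - 3*sqrt(89)) + 49 = -1645 - 3*sqrt(89)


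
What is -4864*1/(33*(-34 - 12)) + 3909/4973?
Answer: 15061267/3774507 ≈ 3.9903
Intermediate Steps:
-4864*1/(33*(-34 - 12)) + 3909/4973 = -4864/(33*(-46)) + 3909*(1/4973) = -4864/(-1518) + 3909/4973 = -4864*(-1/1518) + 3909/4973 = 2432/759 + 3909/4973 = 15061267/3774507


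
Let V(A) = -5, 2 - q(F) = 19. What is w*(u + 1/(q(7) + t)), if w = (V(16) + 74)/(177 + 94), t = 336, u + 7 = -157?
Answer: -3609735/86449 ≈ -41.756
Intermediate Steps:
q(F) = -17 (q(F) = 2 - 1*19 = 2 - 19 = -17)
u = -164 (u = -7 - 157 = -164)
w = 69/271 (w = (-5 + 74)/(177 + 94) = 69/271 ≈ 0.25461)
w*(u + 1/(q(7) + t)) = 69*(-164 + 1/(-17 + 336))/271 = 69*(-164 + 1/319)/271 = (69/271)*(-52315/319) = -3609735/86449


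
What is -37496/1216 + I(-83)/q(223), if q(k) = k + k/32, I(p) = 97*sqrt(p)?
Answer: -4687/152 + 3104*I*sqrt(83)/7359 ≈ -30.836 + 3.8427*I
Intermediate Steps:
q(k) = 33*k/32 (q(k) = k + k*(1/32) = k + k/32 = 33*k/32)
-37496/1216 + I(-83)/q(223) = -37496/1216 + (97*sqrt(-83))/(((33/32)*223)) = -37496*1/1216 + (97*(I*sqrt(83)))/(7359/32) = -4687/152 + (97*I*sqrt(83))*(32/7359) = -4687/152 + 3104*I*sqrt(83)/7359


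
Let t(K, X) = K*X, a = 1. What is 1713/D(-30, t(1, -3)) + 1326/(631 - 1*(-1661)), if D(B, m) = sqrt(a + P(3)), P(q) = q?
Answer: 163702/191 ≈ 857.08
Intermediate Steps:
D(B, m) = 2 (D(B, m) = sqrt(1 + 3) = sqrt(4) = 2)
1713/D(-30, t(1, -3)) + 1326/(631 - 1*(-1661)) = 1713/2 + 1326/(631 - 1*(-1661)) = 1713*(1/2) + 1326/(631 + 1661) = 1713/2 + 1326/2292 = 1713/2 + 1326*(1/2292) = 1713/2 + 221/382 = 163702/191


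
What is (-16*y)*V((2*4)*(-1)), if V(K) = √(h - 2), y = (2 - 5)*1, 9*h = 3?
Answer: 16*I*√15 ≈ 61.968*I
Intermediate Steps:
h = ⅓ (h = (⅑)*3 = ⅓ ≈ 0.33333)
y = -3 (y = -3*1 = -3)
V(K) = I*√15/3 (V(K) = √(⅓ - 2) = √(-5/3) = I*√15/3)
(-16*y)*V((2*4)*(-1)) = (-16*(-3))*(I*√15/3) = 48*(I*√15/3) = 16*I*√15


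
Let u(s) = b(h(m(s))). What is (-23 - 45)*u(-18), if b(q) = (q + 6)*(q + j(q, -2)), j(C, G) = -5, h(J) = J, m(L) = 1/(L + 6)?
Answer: 73627/36 ≈ 2045.2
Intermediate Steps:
m(L) = 1/(6 + L)
b(q) = (-5 + q)*(6 + q) (b(q) = (q + 6)*(q - 5) = (6 + q)*(-5 + q) = (-5 + q)*(6 + q))
u(s) = -30 + 1/(6 + s) + (6 + s)⁻² (u(s) = -30 + 1/(6 + s) + (1/(6 + s))² = -30 + 1/(6 + s) + (6 + s)⁻²)
(-23 - 45)*u(-18) = (-23 - 45)*((6 - 18 + (6 - 18)² - 30*(6 - 18)³)/(6 - 18)³) = -68*(6 - 18 + (-12)² - 30*(-12)³)/(-12)³ = -(-17)*(6 - 18 + 144 - 30*(-1728))/432 = -(-17)*(6 - 18 + 144 + 51840)/432 = -(-17)*51972/432 = -68*(-4331/144) = 73627/36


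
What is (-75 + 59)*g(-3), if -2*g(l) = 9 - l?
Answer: 96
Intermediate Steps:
g(l) = -9/2 + l/2 (g(l) = -(9 - l)/2 = -9/2 + l/2)
(-75 + 59)*g(-3) = (-75 + 59)*(-9/2 + (1/2)*(-3)) = -16*(-9/2 - 3/2) = -16*(-6) = 96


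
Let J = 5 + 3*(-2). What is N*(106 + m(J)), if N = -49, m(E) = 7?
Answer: -5537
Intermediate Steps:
J = -1 (J = 5 - 6 = -1)
N*(106 + m(J)) = -49*(106 + 7) = -49*113 = -5537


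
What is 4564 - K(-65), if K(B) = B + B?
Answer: 4694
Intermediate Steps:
K(B) = 2*B
4564 - K(-65) = 4564 - 2*(-65) = 4564 - 1*(-130) = 4564 + 130 = 4694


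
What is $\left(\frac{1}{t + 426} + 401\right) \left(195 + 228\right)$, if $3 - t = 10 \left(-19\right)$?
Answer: $\frac{104997060}{619} \approx 1.6962 \cdot 10^{5}$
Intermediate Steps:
$t = 193$ ($t = 3 - 10 \left(-19\right) = 3 - -190 = 3 + 190 = 193$)
$\left(\frac{1}{t + 426} + 401\right) \left(195 + 228\right) = \left(\frac{1}{193 + 426} + 401\right) \left(195 + 228\right) = \left(\frac{1}{619} + 401\right) 423 = \frac{248220}{619} \cdot 423 = \frac{104997060}{619}$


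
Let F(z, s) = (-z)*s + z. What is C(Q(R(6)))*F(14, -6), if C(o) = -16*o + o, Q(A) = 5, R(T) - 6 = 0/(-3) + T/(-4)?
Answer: -7350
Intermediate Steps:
F(z, s) = z - s*z (F(z, s) = -s*z + z = z - s*z)
R(T) = 6 - T/4 (R(T) = 6 + (0/(-3) + T/(-4)) = 6 + (0*(-⅓) + T*(-¼)) = 6 + (0 - T/4) = 6 - T/4)
C(o) = -15*o
C(Q(R(6)))*F(14, -6) = (-15*5)*(14*(1 - 1*(-6))) = -1050*(1 + 6) = -1050*7 = -75*98 = -7350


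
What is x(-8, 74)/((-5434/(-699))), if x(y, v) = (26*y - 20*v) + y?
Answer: -592752/2717 ≈ -218.16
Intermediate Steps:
x(y, v) = -20*v + 27*y (x(y, v) = (-20*v + 26*y) + y = -20*v + 27*y)
x(-8, 74)/((-5434/(-699))) = (-20*74 + 27*(-8))/((-5434/(-699))) = (-1480 - 216)/((-5434*(-1/699))) = -1696/5434/699 = -1696*699/5434 = -592752/2717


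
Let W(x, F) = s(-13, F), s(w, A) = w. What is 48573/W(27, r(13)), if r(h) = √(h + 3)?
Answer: -48573/13 ≈ -3736.4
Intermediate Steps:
r(h) = √(3 + h)
W(x, F) = -13
48573/W(27, r(13)) = 48573/(-13) = 48573*(-1/13) = -48573/13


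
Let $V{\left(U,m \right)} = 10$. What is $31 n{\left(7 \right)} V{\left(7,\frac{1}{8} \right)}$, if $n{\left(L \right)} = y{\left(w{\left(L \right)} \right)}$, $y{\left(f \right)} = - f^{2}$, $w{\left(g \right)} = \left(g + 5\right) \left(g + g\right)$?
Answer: $-8749440$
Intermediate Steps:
$w{\left(g \right)} = 2 g \left(5 + g\right)$ ($w{\left(g \right)} = \left(5 + g\right) 2 g = 2 g \left(5 + g\right)$)
$n{\left(L \right)} = - 4 L^{2} \left(5 + L\right)^{2}$ ($n{\left(L \right)} = - \left(2 L \left(5 + L\right)\right)^{2} = - 4 L^{2} \left(5 + L\right)^{2}$)
$31 n{\left(7 \right)} V{\left(7,\frac{1}{8} \right)} = 31 \left(- 4 \cdot 7^{2} \left(5 + 7\right)^{2}\right) 10 = 31 \left(\left(-4\right) 49 \cdot 12^{2}\right) 10 = 31 \left(\left(-4\right) 49 \cdot 144\right) 10 = 31 \left(-28224\right) 10 = \left(-874944\right) 10 = -8749440$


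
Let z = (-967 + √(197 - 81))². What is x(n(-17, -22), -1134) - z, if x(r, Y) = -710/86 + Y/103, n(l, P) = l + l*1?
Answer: -4142108272/4429 + 3868*√29 ≈ -9.1439e+5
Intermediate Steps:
n(l, P) = 2*l (n(l, P) = l + l = 2*l)
x(r, Y) = -355/43 + Y/103 (x(r, Y) = -710*1/86 + Y*(1/103) = -355/43 + Y/103)
z = (-967 + 2*√29)² (z = (-967 + √116)² = (-967 + 2*√29)² ≈ 9.1438e+5)
x(n(-17, -22), -1134) - z = (-355/43 + (1/103)*(-1134)) - (935205 - 3868*√29) = (-355/43 - 1134/103) + (-935205 + 3868*√29) = -85327/4429 + (-935205 + 3868*√29) = -4142108272/4429 + 3868*√29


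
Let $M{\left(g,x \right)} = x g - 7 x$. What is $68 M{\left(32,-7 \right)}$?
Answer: $-11900$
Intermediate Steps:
$M{\left(g,x \right)} = - 7 x + g x$ ($M{\left(g,x \right)} = g x - 7 x = - 7 x + g x$)
$68 M{\left(32,-7 \right)} = 68 \left(- 7 \left(-7 + 32\right)\right) = 68 \left(\left(-7\right) 25\right) = 68 \left(-175\right) = -11900$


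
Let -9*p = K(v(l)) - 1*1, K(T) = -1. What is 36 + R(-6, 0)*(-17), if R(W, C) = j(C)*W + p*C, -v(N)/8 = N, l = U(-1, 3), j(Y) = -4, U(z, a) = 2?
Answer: -372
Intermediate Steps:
l = 2
v(N) = -8*N
p = 2/9 (p = -(-1 - 1*1)/9 = -(-1 - 1)/9 = -⅑*(-2) = 2/9 ≈ 0.22222)
R(W, C) = -4*W + 2*C/9
36 + R(-6, 0)*(-17) = 36 + (-4*(-6) + (2/9)*0)*(-17) = 36 + (24 + 0)*(-17) = 36 + 24*(-17) = 36 - 408 = -372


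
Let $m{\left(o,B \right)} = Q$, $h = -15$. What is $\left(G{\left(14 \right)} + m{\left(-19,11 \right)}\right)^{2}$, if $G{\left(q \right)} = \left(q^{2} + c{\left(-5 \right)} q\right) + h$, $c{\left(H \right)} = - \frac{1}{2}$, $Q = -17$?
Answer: $24649$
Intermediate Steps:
$m{\left(o,B \right)} = -17$
$c{\left(H \right)} = - \frac{1}{2}$ ($c{\left(H \right)} = \left(-1\right) \frac{1}{2} = - \frac{1}{2}$)
$G{\left(q \right)} = -15 + q^{2} - \frac{q}{2}$ ($G{\left(q \right)} = \left(q^{2} - \frac{q}{2}\right) - 15 = -15 + q^{2} - \frac{q}{2}$)
$\left(G{\left(14 \right)} + m{\left(-19,11 \right)}\right)^{2} = \left(\left(-15 + 14^{2} - 7\right) - 17\right)^{2} = \left(\left(-15 + 196 - 7\right) - 17\right)^{2} = \left(174 - 17\right)^{2} = 157^{2} = 24649$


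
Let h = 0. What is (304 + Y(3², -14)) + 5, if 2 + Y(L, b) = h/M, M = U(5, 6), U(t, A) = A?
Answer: 307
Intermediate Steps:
M = 6
Y(L, b) = -2 (Y(L, b) = -2 + 0/6 = -2 + 0*(⅙) = -2 + 0 = -2)
(304 + Y(3², -14)) + 5 = (304 - 2) + 5 = 302 + 5 = 307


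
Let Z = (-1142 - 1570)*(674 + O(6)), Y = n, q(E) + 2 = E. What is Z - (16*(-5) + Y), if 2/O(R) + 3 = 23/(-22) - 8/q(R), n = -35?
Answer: -242974481/133 ≈ -1.8269e+6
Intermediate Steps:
q(E) = -2 + E
Y = -35
O(R) = 2/(-89/22 - 8/(-2 + R)) (O(R) = 2/(-3 + (23/(-22) - 8/(-2 + R))) = 2/(-3 + (23*(-1/22) - 8/(-2 + R))) = 2/(-3 + (-23/22 - 8/(-2 + R))) = 2/(-89/22 - 8/(-2 + R)))
Z = -242989776/133 (Z = (-1142 - 1570)*(674 + 44*(2 - 1*6)/(-2 + 89*6)) = -2712*(674 + 44*(2 - 6)/(-2 + 534)) = -2712*(674 + 44*(-4)/532) = -2712*(674 + 44*(1/532)*(-4)) = -2712*(674 - 44/133) = -2712*89598/133 = -242989776/133 ≈ -1.8270e+6)
Z - (16*(-5) + Y) = -242989776/133 - (16*(-5) - 35) = -242989776/133 - (-80 - 35) = -242989776/133 - 1*(-115) = -242989776/133 + 115 = -242974481/133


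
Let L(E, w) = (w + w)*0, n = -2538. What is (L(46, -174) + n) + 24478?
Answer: 21940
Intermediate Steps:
L(E, w) = 0 (L(E, w) = (2*w)*0 = 0)
(L(46, -174) + n) + 24478 = (0 - 2538) + 24478 = -2538 + 24478 = 21940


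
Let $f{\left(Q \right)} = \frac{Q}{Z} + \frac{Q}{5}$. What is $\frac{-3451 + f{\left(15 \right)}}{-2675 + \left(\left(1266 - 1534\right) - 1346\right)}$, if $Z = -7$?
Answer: $\frac{24151}{30023} \approx 0.80442$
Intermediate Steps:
$f{\left(Q \right)} = \frac{2 Q}{35}$ ($f{\left(Q \right)} = \frac{Q}{-7} + \frac{Q}{5} = Q \left(- \frac{1}{7}\right) + Q \frac{1}{5} = - \frac{Q}{7} + \frac{Q}{5} = \frac{2 Q}{35}$)
$\frac{-3451 + f{\left(15 \right)}}{-2675 + \left(\left(1266 - 1534\right) - 1346\right)} = \frac{-3451 + \frac{2}{35} \cdot 15}{-2675 + \left(\left(1266 - 1534\right) - 1346\right)} = \frac{-3451 + \frac{6}{7}}{-2675 - 1614} = - \frac{24151}{7 \left(-2675 - 1614\right)} = - \frac{24151}{7 \left(-4289\right)} = \left(- \frac{24151}{7}\right) \left(- \frac{1}{4289}\right) = \frac{24151}{30023}$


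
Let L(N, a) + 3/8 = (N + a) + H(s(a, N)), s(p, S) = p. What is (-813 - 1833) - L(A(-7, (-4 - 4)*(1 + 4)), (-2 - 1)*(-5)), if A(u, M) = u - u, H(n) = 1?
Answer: -21293/8 ≈ -2661.6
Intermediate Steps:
A(u, M) = 0
L(N, a) = 5/8 + N + a (L(N, a) = -3/8 + ((N + a) + 1) = -3/8 + (1 + N + a) = 5/8 + N + a)
(-813 - 1833) - L(A(-7, (-4 - 4)*(1 + 4)), (-2 - 1)*(-5)) = (-813 - 1833) - (5/8 + 0 + (-2 - 1)*(-5)) = -2646 - (5/8 + 0 - 3*(-5)) = -2646 - (5/8 + 0 + 15) = -2646 - 1*125/8 = -2646 - 125/8 = -21293/8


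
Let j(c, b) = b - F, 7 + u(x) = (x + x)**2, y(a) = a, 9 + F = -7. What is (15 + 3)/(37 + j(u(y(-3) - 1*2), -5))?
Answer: 3/8 ≈ 0.37500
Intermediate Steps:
F = -16 (F = -9 - 7 = -16)
u(x) = -7 + 4*x**2 (u(x) = -7 + (x + x)**2 = -7 + (2*x)**2 = -7 + 4*x**2)
j(c, b) = 16 + b (j(c, b) = b - 1*(-16) = b + 16 = 16 + b)
(15 + 3)/(37 + j(u(y(-3) - 1*2), -5)) = (15 + 3)/(37 + (16 - 5)) = 18/(37 + 11) = 18/48 = (1/48)*18 = 3/8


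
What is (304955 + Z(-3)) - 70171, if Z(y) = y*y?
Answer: 234793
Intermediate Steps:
Z(y) = y²
(304955 + Z(-3)) - 70171 = (304955 + (-3)²) - 70171 = (304955 + 9) - 70171 = 304964 - 70171 = 234793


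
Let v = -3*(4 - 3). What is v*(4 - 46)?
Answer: 126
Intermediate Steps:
v = -3 (v = -3*1 = -3)
v*(4 - 46) = -3*(4 - 46) = -3*(-42) = 126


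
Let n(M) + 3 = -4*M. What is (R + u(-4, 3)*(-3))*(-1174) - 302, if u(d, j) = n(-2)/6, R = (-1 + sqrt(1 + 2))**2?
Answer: -2063 + 2348*sqrt(3) ≈ 2003.9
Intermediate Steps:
n(M) = -3 - 4*M
R = (-1 + sqrt(3))**2 ≈ 0.53590
u(d, j) = 5/6 (u(d, j) = (-3 - 4*(-2))/6 = (-3 + 8)*(1/6) = 5*(1/6) = 5/6)
(R + u(-4, 3)*(-3))*(-1174) - 302 = ((1 - sqrt(3))**2 + (5/6)*(-3))*(-1174) - 302 = ((1 - sqrt(3))**2 - 5/2)*(-1174) - 302 = (-5/2 + (1 - sqrt(3))**2)*(-1174) - 302 = (2935 - 1174*(1 - sqrt(3))**2) - 302 = 2633 - 1174*(1 - sqrt(3))**2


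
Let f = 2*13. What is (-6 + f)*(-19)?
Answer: -380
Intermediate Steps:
f = 26
(-6 + f)*(-19) = (-6 + 26)*(-19) = 20*(-19) = -380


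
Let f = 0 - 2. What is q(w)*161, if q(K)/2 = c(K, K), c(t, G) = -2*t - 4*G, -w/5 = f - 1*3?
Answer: -48300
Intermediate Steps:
f = -2
w = 25 (w = -5*(-2 - 1*3) = -5*(-2 - 3) = -5*(-5) = 25)
c(t, G) = -4*G - 2*t
q(K) = -12*K (q(K) = 2*(-4*K - 2*K) = 2*(-6*K) = -12*K)
q(w)*161 = -12*25*161 = -300*161 = -48300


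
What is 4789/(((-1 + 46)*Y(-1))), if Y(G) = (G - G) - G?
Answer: 4789/45 ≈ 106.42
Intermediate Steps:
Y(G) = -G (Y(G) = 0 - G = -G)
4789/(((-1 + 46)*Y(-1))) = 4789/(((-1 + 46)*(-1*(-1)))) = 4789/((45*1)) = 4789/45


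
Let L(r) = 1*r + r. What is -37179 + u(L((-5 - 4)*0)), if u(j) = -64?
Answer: -37243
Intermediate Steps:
L(r) = 2*r (L(r) = r + r = 2*r)
-37179 + u(L((-5 - 4)*0)) = -37179 - 64 = -37243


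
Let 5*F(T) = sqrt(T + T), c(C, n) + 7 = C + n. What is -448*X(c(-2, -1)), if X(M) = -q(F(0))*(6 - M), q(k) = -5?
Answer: -35840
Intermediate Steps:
c(C, n) = -7 + C + n (c(C, n) = -7 + (C + n) = -7 + C + n)
F(T) = sqrt(2)*sqrt(T)/5 (F(T) = sqrt(T + T)/5 = sqrt(2*T)/5 = (sqrt(2)*sqrt(T))/5 = sqrt(2)*sqrt(T)/5)
X(M) = 30 - 5*M (X(M) = -(-5)*(6 - M) = -(-30 + 5*M) = 30 - 5*M)
-448*X(c(-2, -1)) = -448*(30 - 5*(-7 - 2 - 1)) = -448*(30 - 5*(-10)) = -448*(30 + 50) = -448*80 = -35840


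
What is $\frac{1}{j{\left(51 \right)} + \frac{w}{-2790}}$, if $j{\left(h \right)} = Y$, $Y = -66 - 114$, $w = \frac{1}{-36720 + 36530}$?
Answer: $- \frac{530100}{95417999} \approx -0.0055556$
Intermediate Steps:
$w = - \frac{1}{190}$ ($w = \frac{1}{-190} = - \frac{1}{190} \approx -0.0052632$)
$Y = -180$
$j{\left(h \right)} = -180$
$\frac{1}{j{\left(51 \right)} + \frac{w}{-2790}} = \frac{1}{-180 - \frac{1}{190 \left(-2790\right)}} = \frac{1}{-180 - - \frac{1}{530100}} = \frac{1}{-180 + \frac{1}{530100}} = \frac{1}{- \frac{95417999}{530100}} = - \frac{530100}{95417999}$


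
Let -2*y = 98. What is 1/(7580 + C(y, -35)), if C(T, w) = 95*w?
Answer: 1/4255 ≈ 0.00023502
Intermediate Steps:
y = -49 (y = -1/2*98 = -49)
1/(7580 + C(y, -35)) = 1/(7580 + 95*(-35)) = 1/(7580 - 3325) = 1/4255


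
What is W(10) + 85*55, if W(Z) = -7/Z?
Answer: 46743/10 ≈ 4674.3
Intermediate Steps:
W(10) + 85*55 = -7/10 + 85*55 = -7*1/10 + 4675 = -7/10 + 4675 = 46743/10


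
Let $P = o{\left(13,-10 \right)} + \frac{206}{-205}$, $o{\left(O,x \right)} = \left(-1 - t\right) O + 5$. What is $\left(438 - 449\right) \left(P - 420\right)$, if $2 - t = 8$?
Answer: $\frac{791516}{205} \approx 3861.1$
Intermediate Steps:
$t = -6$ ($t = 2 - 8 = -6$)
$o{\left(O,x \right)} = 5 + 5 O$ ($o{\left(O,x \right)} = \left(-1 - -6\right) O + 5 = \left(-1 + 6\right) O + 5 = 5 O + 5 = 5 + 5 O$)
$P = \frac{14144}{205}$ ($P = \left(5 + 5 \cdot 13\right) + \frac{206}{-205} = \left(5 + 65\right) + 206 \left(- \frac{1}{205}\right) = 70 - \frac{206}{205} = \frac{14144}{205} \approx 68.995$)
$\left(438 - 449\right) \left(P - 420\right) = \left(438 - 449\right) \left(\frac{14144}{205} - 420\right) = \left(-11\right) \left(- \frac{71956}{205}\right) = \frac{791516}{205}$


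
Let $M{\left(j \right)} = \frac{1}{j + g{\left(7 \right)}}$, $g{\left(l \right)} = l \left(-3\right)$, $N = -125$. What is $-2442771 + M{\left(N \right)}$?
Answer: $- \frac{356644567}{146} \approx -2.4428 \cdot 10^{6}$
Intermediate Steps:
$g{\left(l \right)} = - 3 l$
$M{\left(j \right)} = \frac{1}{-21 + j}$ ($M{\left(j \right)} = \frac{1}{j - 21} = \frac{1}{-21 + j}$)
$-2442771 + M{\left(N \right)} = -2442771 + \frac{1}{-21 - 125} = -2442771 + \frac{1}{-146} = -2442771 - \frac{1}{146} = - \frac{356644567}{146}$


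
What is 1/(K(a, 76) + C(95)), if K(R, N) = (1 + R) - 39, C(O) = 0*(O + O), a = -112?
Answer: -1/150 ≈ -0.0066667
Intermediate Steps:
C(O) = 0 (C(O) = 0*(2*O) = 0)
K(R, N) = -38 + R
1/(K(a, 76) + C(95)) = 1/((-38 - 112) + 0) = 1/(-150 + 0) = 1/(-150) = -1/150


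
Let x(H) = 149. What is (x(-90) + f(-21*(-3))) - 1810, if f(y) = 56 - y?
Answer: -1668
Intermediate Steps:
(x(-90) + f(-21*(-3))) - 1810 = (149 + (56 - (-21)*(-3))) - 1810 = (149 + (56 - 1*63)) - 1810 = (149 + (56 - 63)) - 1810 = (149 - 7) - 1810 = 142 - 1810 = -1668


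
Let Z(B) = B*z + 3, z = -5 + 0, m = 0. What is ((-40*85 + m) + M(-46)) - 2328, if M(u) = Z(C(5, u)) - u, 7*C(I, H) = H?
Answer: -39523/7 ≈ -5646.1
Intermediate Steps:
z = -5
C(I, H) = H/7
Z(B) = 3 - 5*B (Z(B) = B*(-5) + 3 = -5*B + 3 = 3 - 5*B)
M(u) = 3 - 12*u/7 (M(u) = (3 - 5*u/7) - u = 3 - 12*u/7)
((-40*85 + m) + M(-46)) - 2328 = ((-40*85 + 0) + (3 - 12/7*(-46))) - 2328 = ((-3400 + 0) + (3 + 552/7)) - 2328 = (-3400 + 573/7) - 2328 = -23227/7 - 2328 = -39523/7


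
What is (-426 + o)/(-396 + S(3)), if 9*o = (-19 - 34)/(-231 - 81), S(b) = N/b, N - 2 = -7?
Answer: 1196155/1116648 ≈ 1.0712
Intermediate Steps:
N = -5 (N = 2 - 7 = -5)
S(b) = -5/b
o = 53/2808 (o = ((-19 - 34)/(-231 - 81))/9 = (-53/(-312))/9 = (-53*(-1/312))/9 = (⅑)*(53/312) = 53/2808 ≈ 0.018875)
(-426 + o)/(-396 + S(3)) = (-426 + 53/2808)/(-396 - 5/3) = -1196155/(2808*(-396 - 5*⅓)) = -1196155/(2808*(-396 - 5/3)) = -1196155/(2808*(-1193/3)) = -1196155/2808*(-3/1193) = 1196155/1116648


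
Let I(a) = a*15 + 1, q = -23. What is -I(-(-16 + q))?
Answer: -586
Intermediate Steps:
I(a) = 1 + 15*a (I(a) = 15*a + 1 = 1 + 15*a)
-I(-(-16 + q)) = -(1 + 15*(-(-16 - 23))) = -(1 + 15*(-1*(-39))) = -(1 + 15*39) = -(1 + 585) = -1*586 = -586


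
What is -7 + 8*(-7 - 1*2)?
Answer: -79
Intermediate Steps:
-7 + 8*(-7 - 1*2) = -7 + 8*(-7 - 2) = -7 + 8*(-9) = -7 - 72 = -79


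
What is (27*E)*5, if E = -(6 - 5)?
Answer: -135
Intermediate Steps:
E = -1 (E = -1*1 = -1)
(27*E)*5 = (27*(-1))*5 = -27*5 = -135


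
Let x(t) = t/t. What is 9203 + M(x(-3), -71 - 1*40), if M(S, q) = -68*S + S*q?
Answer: 9024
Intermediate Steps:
x(t) = 1
9203 + M(x(-3), -71 - 1*40) = 9203 + 1*(-68 + (-71 - 1*40)) = 9203 + 1*(-68 + (-71 - 40)) = 9203 + 1*(-68 - 111) = 9203 + 1*(-179) = 9203 - 179 = 9024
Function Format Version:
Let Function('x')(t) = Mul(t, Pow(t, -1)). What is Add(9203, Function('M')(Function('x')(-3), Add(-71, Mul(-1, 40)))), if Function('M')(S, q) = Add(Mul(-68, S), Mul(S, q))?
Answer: 9024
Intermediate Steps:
Function('x')(t) = 1
Add(9203, Function('M')(Function('x')(-3), Add(-71, Mul(-1, 40)))) = Add(9203, Mul(1, Add(-68, Add(-71, Mul(-1, 40))))) = Add(9203, Mul(1, Add(-68, Add(-71, -40)))) = Add(9203, Mul(1, Add(-68, -111))) = Add(9203, Mul(1, -179)) = Add(9203, -179) = 9024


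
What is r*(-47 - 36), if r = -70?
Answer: 5810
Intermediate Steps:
r*(-47 - 36) = -70*(-47 - 36) = -70*(-83) = 5810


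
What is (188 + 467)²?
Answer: 429025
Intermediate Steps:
(188 + 467)² = 655² = 429025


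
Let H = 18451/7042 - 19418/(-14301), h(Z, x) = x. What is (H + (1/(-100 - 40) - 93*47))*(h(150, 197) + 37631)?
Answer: -848800901505529/5138145 ≈ -1.6520e+8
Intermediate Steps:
H = 57229901/14386806 (H = 18451*(1/7042) - 19418*(-1/14301) = 18451/7042 + 2774/2043 = 57229901/14386806 ≈ 3.9779)
(H + (1/(-100 - 40) - 93*47))*(h(150, 197) + 37631) = (57229901/14386806 + (1/(-100 - 40) - 93*47))*(197 + 37631) = (57229901/14386806 + (1/(-140) - 4371))*37828 = (57229901/14386806 + (-1/140 - 4371))*37828 = (57229901/14386806 - 611941/140)*37828 = -628276018879/143868060*37828 = -848800901505529/5138145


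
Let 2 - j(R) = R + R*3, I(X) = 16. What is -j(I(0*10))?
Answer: 62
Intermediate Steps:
j(R) = 2 - 4*R (j(R) = 2 - (R + R*3) = 2 - (R + 3*R) = 2 - 4*R)
-j(I(0*10)) = -(2 - 4*16) = -(2 - 64) = -1*(-62) = 62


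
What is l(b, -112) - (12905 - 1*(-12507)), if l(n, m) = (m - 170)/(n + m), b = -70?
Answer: -2312351/91 ≈ -25410.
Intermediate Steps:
l(n, m) = (-170 + m)/(m + n)
l(b, -112) - (12905 - 1*(-12507)) = (-170 - 112)/(-112 - 70) - (12905 - 1*(-12507)) = -282/(-182) - (12905 + 12507) = -1/182*(-282) - 1*25412 = 141/91 - 25412 = -2312351/91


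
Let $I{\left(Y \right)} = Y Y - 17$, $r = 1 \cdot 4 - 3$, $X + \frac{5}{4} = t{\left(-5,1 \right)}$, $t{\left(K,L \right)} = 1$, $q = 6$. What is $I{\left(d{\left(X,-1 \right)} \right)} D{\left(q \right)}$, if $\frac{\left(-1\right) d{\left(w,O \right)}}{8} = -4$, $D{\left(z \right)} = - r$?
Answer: $-1007$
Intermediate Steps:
$X = - \frac{1}{4}$ ($X = - \frac{5}{4} + 1 = - \frac{1}{4} \approx -0.25$)
$r = 1$ ($r = 4 - 3 = 1$)
$D{\left(z \right)} = -1$ ($D{\left(z \right)} = \left(-1\right) 1 = -1$)
$d{\left(w,O \right)} = 32$ ($d{\left(w,O \right)} = \left(-8\right) \left(-4\right) = 32$)
$I{\left(Y \right)} = -17 + Y^{2}$ ($I{\left(Y \right)} = Y^{2} - 17 = -17 + Y^{2}$)
$I{\left(d{\left(X,-1 \right)} \right)} D{\left(q \right)} = \left(-17 + 32^{2}\right) \left(-1\right) = \left(-17 + 1024\right) \left(-1\right) = 1007 \left(-1\right) = -1007$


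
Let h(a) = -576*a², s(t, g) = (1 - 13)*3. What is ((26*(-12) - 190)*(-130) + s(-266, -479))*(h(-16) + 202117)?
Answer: 3565209064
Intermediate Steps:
s(t, g) = -36 (s(t, g) = -12*3 = -36)
((26*(-12) - 190)*(-130) + s(-266, -479))*(h(-16) + 202117) = ((26*(-12) - 190)*(-130) - 36)*(-576*(-16)² + 202117) = ((-312 - 190)*(-130) - 36)*(-576*256 + 202117) = (-502*(-130) - 36)*(-147456 + 202117) = (65260 - 36)*54661 = 65224*54661 = 3565209064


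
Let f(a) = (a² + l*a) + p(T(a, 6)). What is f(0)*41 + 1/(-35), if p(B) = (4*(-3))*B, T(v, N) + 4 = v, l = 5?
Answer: 68879/35 ≈ 1968.0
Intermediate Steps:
T(v, N) = -4 + v
p(B) = -12*B
f(a) = 48 + a² - 7*a (f(a) = (a² + 5*a) - 12*(-4 + a) = (a² + 5*a) + (48 - 12*a) = 48 + a² - 7*a)
f(0)*41 + 1/(-35) = (48 + 0² - 7*0)*41 + 1/(-35) = (48 + 0 + 0)*41 - 1/35 = 48*41 - 1/35 = 1968 - 1/35 = 68879/35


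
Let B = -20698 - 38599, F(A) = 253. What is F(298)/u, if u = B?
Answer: -253/59297 ≈ -0.0042667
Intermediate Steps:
B = -59297
u = -59297
F(298)/u = 253/(-59297) = 253*(-1/59297) = -253/59297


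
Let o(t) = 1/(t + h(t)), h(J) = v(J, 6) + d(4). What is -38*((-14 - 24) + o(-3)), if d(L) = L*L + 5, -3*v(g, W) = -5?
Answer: 85082/59 ≈ 1442.1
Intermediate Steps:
v(g, W) = 5/3 (v(g, W) = -⅓*(-5) = 5/3)
d(L) = 5 + L² (d(L) = L² + 5 = 5 + L²)
h(J) = 68/3 (h(J) = 5/3 + (5 + 4²) = 5/3 + (5 + 16) = 5/3 + 21 = 68/3)
o(t) = 1/(68/3 + t) (o(t) = 1/(t + 68/3) = 1/(68/3 + t))
-38*((-14 - 24) + o(-3)) = -38*((-14 - 24) + 3/(68 + 3*(-3))) = -38*(-38 + 3/(68 - 9)) = -38*(-38 + 3/59) = -38*(-2239/59) = 85082/59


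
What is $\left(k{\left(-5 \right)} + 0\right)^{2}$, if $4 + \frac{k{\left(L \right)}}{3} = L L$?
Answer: $3969$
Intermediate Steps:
$k{\left(L \right)} = -12 + 3 L^{2}$ ($k{\left(L \right)} = -12 + 3 L L = -12 + 3 L^{2}$)
$\left(k{\left(-5 \right)} + 0\right)^{2} = \left(\left(-12 + 3 \left(-5\right)^{2}\right) + 0\right)^{2} = \left(\left(-12 + 3 \cdot 25\right) + 0\right)^{2} = \left(\left(-12 + 75\right) + 0\right)^{2} = \left(63 + 0\right)^{2} = 63^{2} = 3969$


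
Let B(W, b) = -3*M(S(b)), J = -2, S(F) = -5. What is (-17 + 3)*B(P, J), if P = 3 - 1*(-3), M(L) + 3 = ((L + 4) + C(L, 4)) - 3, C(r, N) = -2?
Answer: -378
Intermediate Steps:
M(L) = -4 + L (M(L) = -3 + (((L + 4) - 2) - 3) = -3 + (((4 + L) - 2) - 3) = -3 + ((2 + L) - 3) = -3 + (-1 + L) = -4 + L)
P = 6 (P = 3 + 3 = 6)
B(W, b) = 27 (B(W, b) = -3*(-4 - 5) = -3*(-9) = 27)
(-17 + 3)*B(P, J) = (-17 + 3)*27 = -14*27 = -378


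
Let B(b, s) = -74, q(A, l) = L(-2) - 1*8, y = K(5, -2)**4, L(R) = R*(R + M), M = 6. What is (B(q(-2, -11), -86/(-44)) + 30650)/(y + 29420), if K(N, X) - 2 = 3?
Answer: 10192/10015 ≈ 1.0177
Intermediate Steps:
L(R) = R*(6 + R) (L(R) = R*(R + 6) = R*(6 + R))
K(N, X) = 5 (K(N, X) = 2 + 3 = 5)
y = 625 (y = 5**4 = 625)
q(A, l) = -16 (q(A, l) = -2*(6 - 2) - 1*8 = -2*4 - 8 = -8 - 8 = -16)
(B(q(-2, -11), -86/(-44)) + 30650)/(y + 29420) = (-74 + 30650)/(625 + 29420) = 30576/30045 = 30576*(1/30045) = 10192/10015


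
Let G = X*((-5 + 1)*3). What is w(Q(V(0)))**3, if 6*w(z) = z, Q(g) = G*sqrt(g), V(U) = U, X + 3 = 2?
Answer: 0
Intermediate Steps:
X = -1 (X = -3 + 2 = -1)
G = 12 (G = -(-5 + 1)*3 = -(-4)*3 = -1*(-12) = 12)
Q(g) = 12*sqrt(g)
w(z) = z/6
w(Q(V(0)))**3 = ((12*sqrt(0))/6)**3 = ((12*0)/6)**3 = ((1/6)*0)**3 = 0**3 = 0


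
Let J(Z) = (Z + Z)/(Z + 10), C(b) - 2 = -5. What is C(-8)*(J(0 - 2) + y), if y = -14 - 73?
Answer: 525/2 ≈ 262.50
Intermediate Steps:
y = -87
C(b) = -3 (C(b) = 2 - 5 = -3)
J(Z) = 2*Z/(10 + Z) (J(Z) = (2*Z)/(10 + Z) = 2*Z/(10 + Z))
C(-8)*(J(0 - 2) + y) = -3*(2*(0 - 2)/(10 + (0 - 2)) - 87) = -3*(2*(-2)/(10 - 2) - 87) = -3*(2*(-2)/8 - 87) = -3*(2*(-2)*(1/8) - 87) = -3*(-1/2 - 87) = -3*(-175/2) = 525/2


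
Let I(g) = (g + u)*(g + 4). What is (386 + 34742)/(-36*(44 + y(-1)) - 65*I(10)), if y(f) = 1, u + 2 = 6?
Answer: -4391/1795 ≈ -2.4462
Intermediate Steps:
u = 4 (u = -2 + 6 = 4)
I(g) = (4 + g)**2 (I(g) = (g + 4)*(g + 4) = (4 + g)*(4 + g) = (4 + g)**2)
(386 + 34742)/(-36*(44 + y(-1)) - 65*I(10)) = (386 + 34742)/(-36*(44 + 1) - 65*(16 + 10**2 + 8*10)) = 35128/(-36*45 - 65*(16 + 100 + 80)) = 35128/(-1620 - 65*196) = 35128/(-1620 - 12740) = 35128/(-14360) = 35128*(-1/14360) = -4391/1795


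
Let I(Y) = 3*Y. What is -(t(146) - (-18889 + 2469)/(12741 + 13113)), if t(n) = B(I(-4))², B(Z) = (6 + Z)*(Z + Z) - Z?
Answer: -314599682/12927 ≈ -24337.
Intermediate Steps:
B(Z) = -Z + 2*Z*(6 + Z) (B(Z) = (6 + Z)*(2*Z) - Z = 2*Z*(6 + Z) - Z = -Z + 2*Z*(6 + Z))
t(n) = 24336 (t(n) = ((3*(-4))*(11 + 2*(3*(-4))))² = (-12*(11 + 2*(-12)))² = (-12*(11 - 24))² = (-12*(-13))² = 156² = 24336)
-(t(146) - (-18889 + 2469)/(12741 + 13113)) = -(24336 - (-18889 + 2469)/(12741 + 13113)) = -(24336 - (-16420)/25854) = -(24336 - 1*(-8210/12927)) = -(24336 + 8210/12927) = -1*314599682/12927 = -314599682/12927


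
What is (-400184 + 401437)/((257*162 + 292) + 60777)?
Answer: 1253/102703 ≈ 0.012200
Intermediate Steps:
(-400184 + 401437)/((257*162 + 292) + 60777) = 1253/((41634 + 292) + 60777) = 1253/(41926 + 60777) = 1253/102703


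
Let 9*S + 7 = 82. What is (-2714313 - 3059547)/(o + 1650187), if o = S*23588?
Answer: -17321580/5540261 ≈ -3.1265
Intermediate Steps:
S = 25/3 (S = -7/9 + (⅑)*82 = -7/9 + 82/9 = 25/3 ≈ 8.3333)
o = 589700/3 (o = (25/3)*23588 = 589700/3 ≈ 1.9657e+5)
(-2714313 - 3059547)/(o + 1650187) = (-2714313 - 3059547)/(589700/3 + 1650187) = -5773860/5540261/3 = -5773860*3/5540261 = -17321580/5540261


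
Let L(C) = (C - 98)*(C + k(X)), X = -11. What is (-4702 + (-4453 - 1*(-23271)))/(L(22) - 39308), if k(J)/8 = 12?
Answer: -3529/12069 ≈ -0.29240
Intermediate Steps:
k(J) = 96 (k(J) = 8*12 = 96)
L(C) = (-98 + C)*(96 + C) (L(C) = (C - 98)*(C + 96) = (-98 + C)*(96 + C))
(-4702 + (-4453 - 1*(-23271)))/(L(22) - 39308) = (-4702 + (-4453 - 1*(-23271)))/((-9408 + 22**2 - 2*22) - 39308) = (-4702 + (-4453 + 23271))/((-9408 + 484 - 44) - 39308) = (-4702 + 18818)/(-8968 - 39308) = 14116/(-48276) = 14116*(-1/48276) = -3529/12069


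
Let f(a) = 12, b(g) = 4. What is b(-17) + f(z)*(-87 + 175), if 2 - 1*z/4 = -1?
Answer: 1060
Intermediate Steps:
z = 12 (z = 8 - 4*(-1) = 8 + 4 = 12)
b(-17) + f(z)*(-87 + 175) = 4 + 12*(-87 + 175) = 4 + 12*88 = 4 + 1056 = 1060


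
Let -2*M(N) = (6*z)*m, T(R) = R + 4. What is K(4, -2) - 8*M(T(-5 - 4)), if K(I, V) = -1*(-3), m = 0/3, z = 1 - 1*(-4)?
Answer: 3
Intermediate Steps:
z = 5 (z = 1 + 4 = 5)
T(R) = 4 + R
m = 0 (m = 0*(1/3) = 0)
K(I, V) = 3
M(N) = 0 (M(N) = -6*5*0/2 = -15*0 = -1/2*0 = 0)
K(4, -2) - 8*M(T(-5 - 4)) = 3 - 8*0 = 3 + 0 = 3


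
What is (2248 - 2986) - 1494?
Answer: -2232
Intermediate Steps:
(2248 - 2986) - 1494 = -738 - 1494 = -2232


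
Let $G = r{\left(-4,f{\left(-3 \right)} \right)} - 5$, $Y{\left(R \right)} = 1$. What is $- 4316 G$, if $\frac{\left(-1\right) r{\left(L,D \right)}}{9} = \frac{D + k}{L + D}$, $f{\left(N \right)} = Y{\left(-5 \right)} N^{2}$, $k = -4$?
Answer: $60424$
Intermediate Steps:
$f{\left(N \right)} = N^{2}$ ($f{\left(N \right)} = 1 N^{2} = N^{2}$)
$r{\left(L,D \right)} = - \frac{9 \left(-4 + D\right)}{D + L}$ ($r{\left(L,D \right)} = - 9 \frac{D - 4}{L + D} = - 9 \frac{-4 + D}{D + L} = - \frac{9 \left(-4 + D\right)}{D + L}$)
$G = -14$ ($G = \frac{9 \left(4 - \left(-3\right)^{2}\right)}{\left(-3\right)^{2} - 4} - 5 = \frac{9 \left(4 - 9\right)}{9 - 4} - 5 = \frac{9 \left(4 - 9\right)}{5} - 5 = 9 \cdot \frac{1}{5} \left(-5\right) - 5 = -9 - 5 = -14$)
$- 4316 G = \left(-4316\right) \left(-14\right) = 60424$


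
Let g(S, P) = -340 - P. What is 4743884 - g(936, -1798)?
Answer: 4742426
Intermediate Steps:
4743884 - g(936, -1798) = 4743884 - (-340 - 1*(-1798)) = 4743884 - (-340 + 1798) = 4743884 - 1*1458 = 4743884 - 1458 = 4742426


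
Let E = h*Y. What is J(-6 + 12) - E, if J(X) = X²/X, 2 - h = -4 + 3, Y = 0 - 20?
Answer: 66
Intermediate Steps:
Y = -20
h = 3 (h = 2 - (-4 + 3) = 2 - 1*(-1) = 2 + 1 = 3)
J(X) = X
E = -60 (E = 3*(-20) = -60)
J(-6 + 12) - E = (-6 + 12) - 1*(-60) = 6 + 60 = 66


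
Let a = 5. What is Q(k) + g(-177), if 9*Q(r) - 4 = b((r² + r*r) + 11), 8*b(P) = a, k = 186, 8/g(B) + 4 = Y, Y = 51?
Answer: 2315/3384 ≈ 0.68410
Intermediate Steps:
g(B) = 8/47 (g(B) = 8/(-4 + 51) = 8/47)
b(P) = 5/8 (b(P) = (⅛)*5 = 5/8)
Q(r) = 37/72 (Q(r) = 4/9 + (⅑)*(5/8) = 4/9 + 5/72 = 37/72)
Q(k) + g(-177) = 37/72 + 8/47 = 2315/3384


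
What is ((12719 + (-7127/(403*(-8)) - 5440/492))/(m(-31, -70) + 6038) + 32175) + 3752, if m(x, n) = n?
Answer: 85030680902341/2366622336 ≈ 35929.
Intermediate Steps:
((12719 + (-7127/(403*(-8)) - 5440/492))/(m(-31, -70) + 6038) + 32175) + 3752 = ((12719 + (-7127/(403*(-8)) - 5440/492))/(-70 + 6038) + 32175) + 3752 = ((12719 + (-7127/(-3224) - 5440*1/492))/5968 + 32175) + 3752 = ((12719 + (-7127*(-1/3224) - 1360/123))*(1/5968) + 32175) + 3752 = ((12719 + (7127/3224 - 1360/123))*(1/5968) + 32175) + 3752 = ((12719 - 3508019/396552)*(1/5968) + 32175) + 3752 = ((5040236869/396552)*(1/5968) + 32175) + 3752 = (5040236869/2366622336 + 32175) + 3752 = 76151113897669/2366622336 + 3752 = 85030680902341/2366622336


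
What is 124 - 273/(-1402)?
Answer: 174121/1402 ≈ 124.19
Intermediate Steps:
124 - 273/(-1402) = 124 - 1/1402*(-273) = 124 + 273/1402 = 174121/1402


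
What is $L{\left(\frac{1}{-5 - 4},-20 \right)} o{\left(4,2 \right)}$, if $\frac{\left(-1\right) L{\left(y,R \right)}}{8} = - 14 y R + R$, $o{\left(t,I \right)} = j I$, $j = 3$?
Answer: $\frac{7360}{3} \approx 2453.3$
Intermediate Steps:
$o{\left(t,I \right)} = 3 I$
$L{\left(y,R \right)} = - 8 R + 112 R y$ ($L{\left(y,R \right)} = - 8 \left(- 14 y R + R\right) = - 8 \left(- 14 R y + R\right) = - 8 \left(R - 14 R y\right) = - 8 R + 112 R y$)
$L{\left(\frac{1}{-5 - 4},-20 \right)} o{\left(4,2 \right)} = 8 \left(-20\right) \left(-1 + \frac{14}{-5 - 4}\right) 3 \cdot 2 = 8 \left(-20\right) \left(-1 + \frac{14}{-9}\right) 6 = 8 \left(-20\right) \left(-1 + 14 \left(- \frac{1}{9}\right)\right) 6 = 8 \left(-20\right) \left(-1 - \frac{14}{9}\right) 6 = 8 \left(-20\right) \left(- \frac{23}{9}\right) 6 = \frac{3680}{9} \cdot 6 = \frac{7360}{3}$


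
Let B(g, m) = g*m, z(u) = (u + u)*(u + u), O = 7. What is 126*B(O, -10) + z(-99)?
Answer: 30384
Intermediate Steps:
z(u) = 4*u² (z(u) = (2*u)*(2*u) = 4*u²)
126*B(O, -10) + z(-99) = 126*(7*(-10)) + 4*(-99)² = 126*(-70) + 4*9801 = -8820 + 39204 = 30384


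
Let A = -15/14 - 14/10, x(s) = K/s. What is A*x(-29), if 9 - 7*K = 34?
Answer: -865/2842 ≈ -0.30436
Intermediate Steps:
K = -25/7 (K = 9/7 - 1/7*34 = 9/7 - 34/7 = -25/7 ≈ -3.5714)
x(s) = -25/(7*s)
A = -173/70 (A = -15*1/14 - 14*1/10 = -15/14 - 7/5 = -173/70 ≈ -2.4714)
A*x(-29) = -(-865)/(98*(-29)) = -(-865)*(-1)/(98*29) = -173/70*25/203 = -865/2842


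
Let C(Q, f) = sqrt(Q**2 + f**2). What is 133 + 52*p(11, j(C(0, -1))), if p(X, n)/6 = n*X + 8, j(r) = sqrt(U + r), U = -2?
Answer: 2629 + 3432*I ≈ 2629.0 + 3432.0*I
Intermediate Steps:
j(r) = sqrt(-2 + r)
p(X, n) = 48 + 6*X*n (p(X, n) = 6*(n*X + 8) = 6*(X*n + 8) = 6*(8 + X*n) = 48 + 6*X*n)
133 + 52*p(11, j(C(0, -1))) = 133 + 52*(48 + 6*11*sqrt(-2 + sqrt(0**2 + (-1)**2))) = 133 + 52*(48 + 6*11*sqrt(-2 + sqrt(0 + 1))) = 133 + 52*(48 + 6*11*sqrt(-2 + sqrt(1))) = 133 + 52*(48 + 6*11*sqrt(-2 + 1)) = 133 + 52*(48 + 6*11*sqrt(-1)) = 133 + 52*(48 + 6*11*I) = 133 + 52*(48 + 66*I) = 133 + (2496 + 3432*I) = 2629 + 3432*I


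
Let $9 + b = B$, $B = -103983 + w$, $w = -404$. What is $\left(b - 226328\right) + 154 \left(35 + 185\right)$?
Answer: $-296844$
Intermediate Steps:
$B = -104387$ ($B = -103983 - 404 = -104387$)
$b = -104396$ ($b = -9 - 104387 = -104396$)
$\left(b - 226328\right) + 154 \left(35 + 185\right) = \left(-104396 - 226328\right) + 154 \left(35 + 185\right) = -330724 + 154 \cdot 220 = -330724 + 33880 = -296844$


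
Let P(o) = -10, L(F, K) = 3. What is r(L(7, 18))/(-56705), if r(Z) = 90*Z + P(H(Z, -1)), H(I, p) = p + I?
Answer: -52/11341 ≈ -0.0045851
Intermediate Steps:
H(I, p) = I + p
r(Z) = -10 + 90*Z (r(Z) = 90*Z - 10 = -10 + 90*Z)
r(L(7, 18))/(-56705) = (-10 + 90*3)/(-56705) = (-10 + 270)*(-1/56705) = 260*(-1/56705) = -52/11341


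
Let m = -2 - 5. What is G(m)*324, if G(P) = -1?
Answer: -324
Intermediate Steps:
m = -7
G(m)*324 = -1*324 = -324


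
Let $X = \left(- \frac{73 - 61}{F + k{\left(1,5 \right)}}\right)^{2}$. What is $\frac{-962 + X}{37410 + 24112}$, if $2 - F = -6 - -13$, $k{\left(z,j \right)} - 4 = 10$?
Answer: $- \frac{4321}{276849} \approx -0.015608$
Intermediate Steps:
$k{\left(z,j \right)} = 14$ ($k{\left(z,j \right)} = 4 + 10 = 14$)
$F = -5$ ($F = 2 - \left(-6 - -13\right) = 2 - \left(-6 + 13\right) = 2 - 7 = -5$)
$X = \frac{16}{9}$ ($X = \left(- \frac{73 - 61}{-5 + 14}\right)^{2} = \left(- \frac{12}{9}\right)^{2} = \left(\left(-1\right) \frac{4}{3}\right)^{2} = \left(- \frac{4}{3}\right)^{2} = \frac{16}{9} \approx 1.7778$)
$\frac{-962 + X}{37410 + 24112} = \frac{-962 + \frac{16}{9}}{37410 + 24112} = - \frac{8642}{9 \cdot 61522} = \left(- \frac{8642}{9}\right) \frac{1}{61522} = - \frac{4321}{276849}$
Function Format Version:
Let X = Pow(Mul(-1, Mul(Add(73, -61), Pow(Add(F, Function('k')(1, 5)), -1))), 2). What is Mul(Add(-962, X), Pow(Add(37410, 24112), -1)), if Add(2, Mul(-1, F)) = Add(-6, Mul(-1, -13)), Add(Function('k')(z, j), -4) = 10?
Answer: Rational(-4321, 276849) ≈ -0.015608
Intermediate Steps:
Function('k')(z, j) = 14 (Function('k')(z, j) = Add(4, 10) = 14)
F = -5 (F = Add(2, Mul(-1, Add(-6, Mul(-1, -13)))) = Add(2, Mul(-1, Add(-6, 13))) = Add(2, Mul(-1, 7)) = Add(2, -7) = -5)
X = Rational(16, 9) (X = Pow(Mul(-1, Mul(Add(73, -61), Pow(Add(-5, 14), -1))), 2) = Pow(Mul(-1, Mul(12, Pow(9, -1))), 2) = Pow(Mul(-1, Mul(12, Rational(1, 9))), 2) = Pow(Mul(-1, Rational(4, 3)), 2) = Pow(Rational(-4, 3), 2) = Rational(16, 9) ≈ 1.7778)
Mul(Add(-962, X), Pow(Add(37410, 24112), -1)) = Mul(Add(-962, Rational(16, 9)), Pow(Add(37410, 24112), -1)) = Mul(Rational(-8642, 9), Pow(61522, -1)) = Mul(Rational(-8642, 9), Rational(1, 61522)) = Rational(-4321, 276849)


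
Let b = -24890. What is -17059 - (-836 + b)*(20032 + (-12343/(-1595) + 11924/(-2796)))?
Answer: 574639365301577/1114905 ≈ 5.1542e+8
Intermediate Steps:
-17059 - (-836 + b)*(20032 + (-12343/(-1595) + 11924/(-2796))) = -17059 - (-836 - 24890)*(20032 + (-12343/(-1595) + 11924/(-2796))) = -17059 - (-25726)*(20032 + (-12343*(-1/1595) + 11924*(-1/2796))) = -17059 - (-25726)*(20032 + (12343/1595 - 2981/699)) = -17059 - (-25726)*(20032 + 3873062/1114905) = -17059 - (-25726)*22337650022/1114905 = -17059 - 1*(-574658384465972/1114905) = -17059 + 574658384465972/1114905 = 574639365301577/1114905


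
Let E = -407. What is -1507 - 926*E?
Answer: 375375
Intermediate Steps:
-1507 - 926*E = -1507 - 926*(-407) = -1507 + 376882 = 375375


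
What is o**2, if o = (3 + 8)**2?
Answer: 14641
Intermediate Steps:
o = 121 (o = 11**2 = 121)
o**2 = 121**2 = 14641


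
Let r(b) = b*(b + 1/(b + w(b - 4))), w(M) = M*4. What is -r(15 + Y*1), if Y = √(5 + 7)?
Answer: -754722/3181 - 190828*√3/3181 ≈ -341.17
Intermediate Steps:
w(M) = 4*M
Y = 2*√3 (Y = √12 = 2*√3 ≈ 3.4641)
r(b) = b*(b + 1/(-16 + 5*b)) (r(b) = b*(b + 1/(b + 4*(b - 4))) = b*(b + 1/(b + 4*(-4 + b))) = b*(b + 1/(b + (-16 + 4*b))) = b*(b + 1/(-16 + 5*b)))
-r(15 + Y*1) = -(15 + (2*√3)*1)*(1 - 16*(15 + (2*√3)*1) + 5*(15 + (2*√3)*1)²)/(-16 + 5*(15 + (2*√3)*1)) = -(15 + 2*√3)*(1 - 16*(15 + 2*√3) + 5*(15 + 2*√3)²)/(-16 + 5*(15 + 2*√3)) = -(15 + 2*√3)*(1 + (-240 - 32*√3) + 5*(15 + 2*√3)²)/(-16 + (75 + 10*√3)) = -(15 + 2*√3)*(-239 - 32*√3 + 5*(15 + 2*√3)²)/(59 + 10*√3)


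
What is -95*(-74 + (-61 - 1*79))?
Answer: 20330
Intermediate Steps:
-95*(-74 + (-61 - 1*79)) = -95*(-74 + (-61 - 79)) = -95*(-74 - 140) = -95*(-214) = 20330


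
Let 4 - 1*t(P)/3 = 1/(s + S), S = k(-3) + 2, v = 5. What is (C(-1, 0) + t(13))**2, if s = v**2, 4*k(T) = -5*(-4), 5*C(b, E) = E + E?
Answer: 145161/1024 ≈ 141.76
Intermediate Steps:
C(b, E) = 2*E/5 (C(b, E) = (E + E)/5 = (2*E)/5 = 2*E/5)
k(T) = 5 (k(T) = (-5*(-4))/4 = (1/4)*20 = 5)
S = 7 (S = 5 + 2 = 7)
s = 25 (s = 5**2 = 25)
t(P) = 381/32 (t(P) = 12 - 3/(25 + 7) = 12 - 3/32 = 381/32)
(C(-1, 0) + t(13))**2 = ((2/5)*0 + 381/32)**2 = (0 + 381/32)**2 = (381/32)**2 = 145161/1024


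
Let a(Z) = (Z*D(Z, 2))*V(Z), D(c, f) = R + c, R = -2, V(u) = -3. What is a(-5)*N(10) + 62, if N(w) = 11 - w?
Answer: -43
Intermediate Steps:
D(c, f) = -2 + c
a(Z) = -3*Z*(-2 + Z) (a(Z) = (Z*(-2 + Z))*(-3) = -3*Z*(-2 + Z))
a(-5)*N(10) + 62 = (3*(-5)*(2 - 1*(-5)))*(11 - 1*10) + 62 = (3*(-5)*(2 + 5))*(11 - 10) + 62 = (3*(-5)*7)*1 + 62 = -105*1 + 62 = -105 + 62 = -43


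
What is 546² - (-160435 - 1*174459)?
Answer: 633010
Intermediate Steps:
546² - (-160435 - 1*174459) = 298116 - (-160435 - 174459) = 298116 - 1*(-334894) = 298116 + 334894 = 633010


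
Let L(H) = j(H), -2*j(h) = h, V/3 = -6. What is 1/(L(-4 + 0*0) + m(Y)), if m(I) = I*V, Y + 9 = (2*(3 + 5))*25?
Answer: -1/7036 ≈ -0.00014213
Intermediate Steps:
V = -18 (V = 3*(-6) = -18)
Y = 391 (Y = -9 + (2*(3 + 5))*25 = -9 + (2*8)*25 = -9 + 16*25 = -9 + 400 = 391)
m(I) = -18*I (m(I) = I*(-18) = -18*I)
j(h) = -h/2
L(H) = -H/2
1/(L(-4 + 0*0) + m(Y)) = 1/(-(-4 + 0*0)/2 - 18*391) = 1/(-(-4 + 0)/2 - 7038) = 1/(-½*(-4) - 7038) = 1/(2 - 7038) = 1/(-7036) = -1/7036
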